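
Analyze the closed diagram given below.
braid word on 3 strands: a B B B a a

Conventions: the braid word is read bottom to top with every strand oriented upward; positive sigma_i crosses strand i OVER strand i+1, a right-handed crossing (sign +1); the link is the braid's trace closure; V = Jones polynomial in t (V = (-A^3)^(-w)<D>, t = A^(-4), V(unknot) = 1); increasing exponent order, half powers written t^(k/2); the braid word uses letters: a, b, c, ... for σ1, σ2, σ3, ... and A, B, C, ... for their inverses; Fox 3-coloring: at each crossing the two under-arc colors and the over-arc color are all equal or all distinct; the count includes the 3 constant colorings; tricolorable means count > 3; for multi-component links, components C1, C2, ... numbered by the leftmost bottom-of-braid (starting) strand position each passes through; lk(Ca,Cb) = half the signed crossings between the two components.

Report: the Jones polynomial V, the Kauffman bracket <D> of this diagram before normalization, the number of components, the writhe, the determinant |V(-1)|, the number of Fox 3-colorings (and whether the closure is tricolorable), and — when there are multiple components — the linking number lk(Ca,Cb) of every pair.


V = -t^-3 + t^-2 - t^-1 + 3 - t + t^2 - t^3
<D> = -A^-12 + A^-8 - A^-4 + 3 - A^4 + A^8 - A^12 (w = 0)
1 component over 6 crossings, w = 0
27 Fox colorings among 3^6, |V(-1)| = 9: tricolorable
why: the span of V is 6, forcing >= 6 crossings in any diagram


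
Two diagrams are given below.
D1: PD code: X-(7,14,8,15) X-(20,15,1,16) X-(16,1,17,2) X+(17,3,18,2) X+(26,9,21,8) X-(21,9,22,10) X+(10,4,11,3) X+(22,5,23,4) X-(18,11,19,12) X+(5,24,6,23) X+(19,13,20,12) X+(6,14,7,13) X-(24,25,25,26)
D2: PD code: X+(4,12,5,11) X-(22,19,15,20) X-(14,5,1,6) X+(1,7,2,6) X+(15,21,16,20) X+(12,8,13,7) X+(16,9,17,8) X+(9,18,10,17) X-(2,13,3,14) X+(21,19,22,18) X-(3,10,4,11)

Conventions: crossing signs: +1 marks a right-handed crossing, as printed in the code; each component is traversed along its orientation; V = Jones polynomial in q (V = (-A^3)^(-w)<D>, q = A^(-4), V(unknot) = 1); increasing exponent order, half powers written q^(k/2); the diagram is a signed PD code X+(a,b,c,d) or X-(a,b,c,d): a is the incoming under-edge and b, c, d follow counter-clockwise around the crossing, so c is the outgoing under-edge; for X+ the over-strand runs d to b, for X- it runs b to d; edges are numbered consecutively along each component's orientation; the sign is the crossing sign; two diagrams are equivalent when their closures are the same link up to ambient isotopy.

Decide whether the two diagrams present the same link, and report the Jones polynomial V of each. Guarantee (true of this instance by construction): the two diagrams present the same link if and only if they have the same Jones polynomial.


equivalent: yes
V(D1) = -q^(1/2) - q^(5/2)  (w +1, c 13, <D> = A^-7 + A)
V(D2) = -q^(1/2) - q^(5/2)  (w +3, c 11, <D> = A^-1 + A^7)
why: Reidemeister moves carry D1 (13 crossings) to D2 (11)


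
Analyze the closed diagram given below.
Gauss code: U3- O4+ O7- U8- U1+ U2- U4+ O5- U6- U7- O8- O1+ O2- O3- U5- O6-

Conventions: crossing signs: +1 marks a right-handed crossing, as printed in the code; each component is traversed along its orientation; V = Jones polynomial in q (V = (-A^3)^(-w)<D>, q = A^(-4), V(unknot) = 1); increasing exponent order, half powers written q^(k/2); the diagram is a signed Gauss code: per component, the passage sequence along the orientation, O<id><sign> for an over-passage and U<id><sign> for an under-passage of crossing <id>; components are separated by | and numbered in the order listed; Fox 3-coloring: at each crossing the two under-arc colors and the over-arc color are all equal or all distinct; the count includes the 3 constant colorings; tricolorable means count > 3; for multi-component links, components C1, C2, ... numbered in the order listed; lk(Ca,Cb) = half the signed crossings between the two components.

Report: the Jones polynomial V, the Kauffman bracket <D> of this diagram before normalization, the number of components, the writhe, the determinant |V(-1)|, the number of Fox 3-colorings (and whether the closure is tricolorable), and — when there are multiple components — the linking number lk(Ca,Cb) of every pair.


V = -q^-6 + q^-5 - q^-4 + 2q^-3 - q^-2 + q^-1
<D> = A^-8 - A^-4 + 2 - A^4 + A^8 - A^12 (w = -4)
1 component over 8 crossings, w = -4
3 Fox colorings among 3^8, |V(-1)| = 7: not tricolorable
why: V spans 5 powers of q: at least 5 crossings in any diagram


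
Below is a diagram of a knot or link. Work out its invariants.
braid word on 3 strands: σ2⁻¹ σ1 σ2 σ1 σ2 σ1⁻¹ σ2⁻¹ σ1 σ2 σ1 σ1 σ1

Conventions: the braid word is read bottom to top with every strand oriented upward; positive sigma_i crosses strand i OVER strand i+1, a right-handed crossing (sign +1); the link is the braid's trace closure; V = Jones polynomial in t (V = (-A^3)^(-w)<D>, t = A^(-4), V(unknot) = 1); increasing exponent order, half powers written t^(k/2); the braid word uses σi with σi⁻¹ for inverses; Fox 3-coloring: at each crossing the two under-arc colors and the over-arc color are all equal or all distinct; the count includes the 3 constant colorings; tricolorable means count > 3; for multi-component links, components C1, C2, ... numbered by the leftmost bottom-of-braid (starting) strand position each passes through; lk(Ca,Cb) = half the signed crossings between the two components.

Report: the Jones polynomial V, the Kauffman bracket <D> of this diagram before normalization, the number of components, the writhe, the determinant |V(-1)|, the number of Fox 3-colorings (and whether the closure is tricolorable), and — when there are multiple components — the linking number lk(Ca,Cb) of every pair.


Jones polynomial: V(t) = t^2 + 2t^4 - 2t^5 + t^6 - 2t^7 + t^8
<D> = A^-14 - 2A^-10 + A^-6 - 2A^-2 + 2A^2 + A^10; writhe +6
components 1, writhe +6 (12 crossings)
3-colorings: 27 of 3^12, det 9 — tricolorable
note: |V(-1)| = 9: so tricolorable, since 3 divides 9


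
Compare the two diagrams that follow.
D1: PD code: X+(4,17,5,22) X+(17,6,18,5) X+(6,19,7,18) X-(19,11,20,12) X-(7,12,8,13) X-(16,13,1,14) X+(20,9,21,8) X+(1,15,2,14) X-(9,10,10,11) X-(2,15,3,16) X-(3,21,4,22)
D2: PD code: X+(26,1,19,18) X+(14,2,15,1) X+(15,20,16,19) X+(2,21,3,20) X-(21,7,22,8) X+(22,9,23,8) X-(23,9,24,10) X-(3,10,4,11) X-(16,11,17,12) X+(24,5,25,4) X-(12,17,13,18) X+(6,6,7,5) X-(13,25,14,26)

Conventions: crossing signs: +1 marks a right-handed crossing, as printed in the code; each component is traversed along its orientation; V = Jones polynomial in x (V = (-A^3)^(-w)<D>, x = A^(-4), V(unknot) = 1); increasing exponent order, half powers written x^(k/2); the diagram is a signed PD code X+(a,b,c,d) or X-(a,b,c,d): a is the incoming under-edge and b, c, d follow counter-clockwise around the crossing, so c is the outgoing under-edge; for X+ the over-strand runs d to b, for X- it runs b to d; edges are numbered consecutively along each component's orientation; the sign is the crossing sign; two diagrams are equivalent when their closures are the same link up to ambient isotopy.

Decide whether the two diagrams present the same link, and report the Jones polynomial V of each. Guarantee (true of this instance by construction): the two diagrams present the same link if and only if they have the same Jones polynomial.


equivalent: yes
D1 (bracket A^-13 + A^-5; 11 crossings at w = -1): V = -x^(1/2) - x^(5/2)
D2 (bracket A^-7 + A; 13 crossings at w = +1): V = -x^(1/2) - x^(5/2)
key observation: Reidemeister moves carry D1 (11 crossings) to D2 (13)


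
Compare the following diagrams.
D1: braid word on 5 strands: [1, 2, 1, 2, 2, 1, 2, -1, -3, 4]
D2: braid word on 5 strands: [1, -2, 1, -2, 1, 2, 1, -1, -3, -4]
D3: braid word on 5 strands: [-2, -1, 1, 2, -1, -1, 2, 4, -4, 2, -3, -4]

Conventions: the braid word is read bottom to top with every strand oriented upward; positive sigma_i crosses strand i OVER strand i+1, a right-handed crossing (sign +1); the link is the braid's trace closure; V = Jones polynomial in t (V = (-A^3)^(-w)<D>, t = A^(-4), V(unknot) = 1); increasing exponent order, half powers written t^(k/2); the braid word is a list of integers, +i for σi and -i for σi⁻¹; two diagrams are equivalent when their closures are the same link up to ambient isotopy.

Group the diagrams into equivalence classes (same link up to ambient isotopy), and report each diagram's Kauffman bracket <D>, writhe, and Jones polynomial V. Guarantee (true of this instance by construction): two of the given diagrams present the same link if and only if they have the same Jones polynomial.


classes: {D1} | {D2} | {D3}
V(D1) = t^2 + t^4 + 2t^6  [10 crossings, <D> = 2A^-6 + A^2 + A^10, w = +6]
V(D2) = 1 + t + t^2 + t^3  (w 0, c 10, <D> = A^-12 + A^-8 + A^-4 + 1)
V(D3) = t^-2 + 2 + t^2  (w -2, c 12, <D> = A^-14 + 2A^-6 + A^2)
insight: 3 classes among 3 diagrams; unequal V(t) rules out equality


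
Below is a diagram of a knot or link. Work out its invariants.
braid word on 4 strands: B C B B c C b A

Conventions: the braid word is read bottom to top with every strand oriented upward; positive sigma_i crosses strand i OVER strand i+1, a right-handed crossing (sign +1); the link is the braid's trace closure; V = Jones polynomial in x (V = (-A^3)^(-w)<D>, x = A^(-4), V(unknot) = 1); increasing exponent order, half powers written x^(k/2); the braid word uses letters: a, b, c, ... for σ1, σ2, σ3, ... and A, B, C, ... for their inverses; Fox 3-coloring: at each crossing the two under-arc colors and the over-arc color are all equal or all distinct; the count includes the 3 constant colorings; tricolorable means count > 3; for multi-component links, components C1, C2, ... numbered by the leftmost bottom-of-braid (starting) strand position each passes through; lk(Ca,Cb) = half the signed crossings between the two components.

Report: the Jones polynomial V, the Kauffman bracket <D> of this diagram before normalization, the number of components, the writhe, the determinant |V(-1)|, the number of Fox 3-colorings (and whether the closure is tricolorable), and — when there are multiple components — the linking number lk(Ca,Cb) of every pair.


Jones polynomial: V(x) = -x^(-5/2) - x^(-1/2)
<D> = -A^-10 - A^-2; writhe -4
components 2, writhe -4 (8 crossings)
linking number lk(C1,C2) = -1
3-colorings: 3 of 3^8, det 2 — not tricolorable
note: the word shrinks to σ2⁻¹ σ3⁻¹ σ2⁻¹ σ1⁻¹ after cancelling


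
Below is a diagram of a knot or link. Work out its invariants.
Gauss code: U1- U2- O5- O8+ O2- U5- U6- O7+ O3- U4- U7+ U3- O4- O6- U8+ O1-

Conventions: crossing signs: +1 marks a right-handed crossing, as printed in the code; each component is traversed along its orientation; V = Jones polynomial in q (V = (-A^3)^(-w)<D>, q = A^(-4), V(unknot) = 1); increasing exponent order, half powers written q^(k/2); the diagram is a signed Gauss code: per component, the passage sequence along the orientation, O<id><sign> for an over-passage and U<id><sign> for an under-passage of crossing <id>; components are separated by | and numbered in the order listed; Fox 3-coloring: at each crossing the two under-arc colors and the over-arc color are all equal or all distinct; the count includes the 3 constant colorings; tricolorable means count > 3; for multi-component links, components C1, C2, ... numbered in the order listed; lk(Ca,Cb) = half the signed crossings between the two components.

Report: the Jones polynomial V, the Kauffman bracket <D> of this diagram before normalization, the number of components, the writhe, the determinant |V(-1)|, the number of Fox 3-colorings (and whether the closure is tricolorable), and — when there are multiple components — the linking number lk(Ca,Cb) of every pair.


V(q) = 1
bracket: A^-12, w = -4
1 component, writhe -4, over 8 crossings
det 1, colorings 3 of 3^8 — not tricolorable
observation: w = -4 shifts under R1 moves; the (-A^3)^(4) factor cancels that in V


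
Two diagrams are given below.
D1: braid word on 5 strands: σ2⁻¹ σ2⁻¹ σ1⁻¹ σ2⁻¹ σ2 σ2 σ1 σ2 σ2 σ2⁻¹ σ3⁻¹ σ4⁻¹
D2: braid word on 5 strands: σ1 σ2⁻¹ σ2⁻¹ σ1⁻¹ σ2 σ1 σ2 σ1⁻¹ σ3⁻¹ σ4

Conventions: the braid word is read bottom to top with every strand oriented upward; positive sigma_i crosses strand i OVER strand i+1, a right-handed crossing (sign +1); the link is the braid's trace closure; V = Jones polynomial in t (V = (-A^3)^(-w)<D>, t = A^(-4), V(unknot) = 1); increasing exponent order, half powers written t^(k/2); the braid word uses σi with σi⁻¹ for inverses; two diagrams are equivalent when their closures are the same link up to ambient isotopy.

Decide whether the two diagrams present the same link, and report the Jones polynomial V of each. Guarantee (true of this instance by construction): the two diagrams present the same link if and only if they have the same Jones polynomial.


equivalent: yes
D1 (bracket A^-6; 12 crossings at w = -2): V = 1
V(D2) = 1  (w 0, c 10, <D> = 1)
key observation: Markov moves rewrite D1 (12 crossings) into D2 (10)


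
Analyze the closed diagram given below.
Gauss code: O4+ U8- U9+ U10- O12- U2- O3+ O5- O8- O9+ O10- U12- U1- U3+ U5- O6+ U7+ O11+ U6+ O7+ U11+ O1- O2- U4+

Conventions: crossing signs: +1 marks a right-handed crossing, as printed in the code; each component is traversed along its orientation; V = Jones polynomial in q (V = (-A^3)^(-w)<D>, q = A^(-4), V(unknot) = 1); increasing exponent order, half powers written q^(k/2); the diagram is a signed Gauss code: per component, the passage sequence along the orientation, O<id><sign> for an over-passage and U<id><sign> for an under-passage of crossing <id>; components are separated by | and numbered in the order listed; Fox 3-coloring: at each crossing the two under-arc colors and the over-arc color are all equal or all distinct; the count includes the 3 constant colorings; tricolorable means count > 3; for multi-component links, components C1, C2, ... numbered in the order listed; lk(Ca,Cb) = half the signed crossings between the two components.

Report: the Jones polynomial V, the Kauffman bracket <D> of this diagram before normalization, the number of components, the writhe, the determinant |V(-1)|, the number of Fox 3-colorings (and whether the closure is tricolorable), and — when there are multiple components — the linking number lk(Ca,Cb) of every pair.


V = -q^-3 + q^-2 - q^-1 + 3 - q + q^2 - q^3
<D> = -A^-12 + A^-8 - A^-4 + 3 - A^4 + A^8 - A^12 (w = 0)
1 component over 12 crossings, w = 0
27 Fox colorings among 3^12, |V(-1)| = 9: tricolorable
why: palindromic: swapping q for 1/q fixes V


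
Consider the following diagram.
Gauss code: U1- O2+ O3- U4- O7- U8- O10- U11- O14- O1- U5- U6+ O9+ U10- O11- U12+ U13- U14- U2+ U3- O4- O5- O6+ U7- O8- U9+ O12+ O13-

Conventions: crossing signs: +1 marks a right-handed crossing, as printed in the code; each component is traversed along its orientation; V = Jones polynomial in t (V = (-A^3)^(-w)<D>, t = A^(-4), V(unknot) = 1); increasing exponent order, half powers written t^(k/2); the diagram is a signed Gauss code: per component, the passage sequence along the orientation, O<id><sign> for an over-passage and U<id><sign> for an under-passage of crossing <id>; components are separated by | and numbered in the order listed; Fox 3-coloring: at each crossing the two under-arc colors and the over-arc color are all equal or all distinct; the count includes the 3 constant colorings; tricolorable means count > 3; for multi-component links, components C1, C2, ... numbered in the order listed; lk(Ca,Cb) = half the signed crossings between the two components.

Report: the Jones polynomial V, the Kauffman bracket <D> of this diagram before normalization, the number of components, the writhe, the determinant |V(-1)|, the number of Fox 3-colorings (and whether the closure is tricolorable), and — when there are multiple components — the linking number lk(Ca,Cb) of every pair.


Jones polynomial: V(t) = t^-8 - 2t^-7 + t^-6 - 2t^-5 + 2t^-4 + t^-2
<D> = A^-10 + 2A^-2 - 2A^2 + A^6 - 2A^10 + A^14; writhe -6
components 1, writhe -6 (14 crossings)
3-colorings: 27 of 3^14, det 9 — tricolorable
note: the span of V is 6, forcing >= 6 crossings in any diagram


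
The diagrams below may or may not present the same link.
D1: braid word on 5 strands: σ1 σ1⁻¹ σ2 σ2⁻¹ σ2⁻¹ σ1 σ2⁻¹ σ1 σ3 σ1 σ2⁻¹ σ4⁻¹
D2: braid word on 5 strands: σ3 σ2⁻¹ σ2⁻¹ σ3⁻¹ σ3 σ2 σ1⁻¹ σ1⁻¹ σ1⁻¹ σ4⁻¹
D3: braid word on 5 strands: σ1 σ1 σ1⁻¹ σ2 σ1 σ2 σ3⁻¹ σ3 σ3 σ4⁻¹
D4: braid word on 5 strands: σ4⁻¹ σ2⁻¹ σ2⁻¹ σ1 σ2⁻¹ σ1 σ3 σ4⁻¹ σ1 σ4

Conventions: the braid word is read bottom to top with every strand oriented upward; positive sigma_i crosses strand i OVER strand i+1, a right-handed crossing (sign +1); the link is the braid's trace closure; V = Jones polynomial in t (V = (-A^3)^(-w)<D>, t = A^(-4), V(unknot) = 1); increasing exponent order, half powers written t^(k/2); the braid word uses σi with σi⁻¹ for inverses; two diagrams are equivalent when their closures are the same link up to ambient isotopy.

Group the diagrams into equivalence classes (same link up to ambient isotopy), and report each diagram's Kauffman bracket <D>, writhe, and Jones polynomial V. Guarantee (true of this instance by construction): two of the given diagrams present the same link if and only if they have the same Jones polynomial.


classes: {D1, D4} | {D2} | {D3}
V(D1) = -t^-3 + 2t^-2 - 2t^-1 + 3 - 2t + 2t^2 - t^3  [12 crossings, <D> = -A^-12 + 2A^-8 - 2A^-4 + 3 - 2A^4 + 2A^8 - A^12, w = 0]
D2 (bracket A^-8 + 1 - A^4; 10 crossings at w = -4): V = -t^-4 + t^-3 + t^-1
V(D3) = t + t^3 - t^4  (w +4, c 10, <D> = -A^-4 + 1 + A^8)
D4 (bracket -A^-12 + 2A^-8 - 2A^-4 + 3 - 2A^4 + 2A^8 - A^12; 10 crossings at w = 0): V = -t^-3 + 2t^-2 - 2t^-1 + 3 - 2t + 2t^2 - t^3
insight: 3 values of V(t) split the 4 diagrams


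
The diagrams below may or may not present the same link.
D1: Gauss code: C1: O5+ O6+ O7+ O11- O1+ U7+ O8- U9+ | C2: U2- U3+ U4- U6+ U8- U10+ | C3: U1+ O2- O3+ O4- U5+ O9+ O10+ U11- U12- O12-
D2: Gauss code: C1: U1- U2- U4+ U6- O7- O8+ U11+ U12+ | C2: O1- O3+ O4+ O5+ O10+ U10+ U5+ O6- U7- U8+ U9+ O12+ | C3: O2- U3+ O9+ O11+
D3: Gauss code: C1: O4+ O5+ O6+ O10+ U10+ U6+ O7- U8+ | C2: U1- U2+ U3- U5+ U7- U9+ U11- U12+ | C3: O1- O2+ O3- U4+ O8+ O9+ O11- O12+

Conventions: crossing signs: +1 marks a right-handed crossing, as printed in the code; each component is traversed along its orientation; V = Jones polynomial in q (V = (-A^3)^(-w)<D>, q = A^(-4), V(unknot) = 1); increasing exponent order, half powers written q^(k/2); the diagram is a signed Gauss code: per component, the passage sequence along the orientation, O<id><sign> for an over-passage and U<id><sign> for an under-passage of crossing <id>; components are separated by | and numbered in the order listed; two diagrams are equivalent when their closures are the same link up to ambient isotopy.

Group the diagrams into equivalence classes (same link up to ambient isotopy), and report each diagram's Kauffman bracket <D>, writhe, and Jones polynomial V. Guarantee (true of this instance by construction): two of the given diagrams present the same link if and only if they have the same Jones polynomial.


classes: {D1, D2, D3}
V(D1) = 1 + q + q^2 + q^3  [12 crossings, <D> = A^-6 + A^-2 + A^2 + A^6, w = +2]
V(D2) = 1 + q + q^2 + q^3  (w +4, c 12, <D> = 1 + A^4 + A^8 + A^12)
D3 (bracket 1 + A^4 + A^8 + A^12; 12 crossings at w = +4): V = 1 + q + q^2 + q^3
note: one V(q) for all 3 diagrams — one class (guaranteed)


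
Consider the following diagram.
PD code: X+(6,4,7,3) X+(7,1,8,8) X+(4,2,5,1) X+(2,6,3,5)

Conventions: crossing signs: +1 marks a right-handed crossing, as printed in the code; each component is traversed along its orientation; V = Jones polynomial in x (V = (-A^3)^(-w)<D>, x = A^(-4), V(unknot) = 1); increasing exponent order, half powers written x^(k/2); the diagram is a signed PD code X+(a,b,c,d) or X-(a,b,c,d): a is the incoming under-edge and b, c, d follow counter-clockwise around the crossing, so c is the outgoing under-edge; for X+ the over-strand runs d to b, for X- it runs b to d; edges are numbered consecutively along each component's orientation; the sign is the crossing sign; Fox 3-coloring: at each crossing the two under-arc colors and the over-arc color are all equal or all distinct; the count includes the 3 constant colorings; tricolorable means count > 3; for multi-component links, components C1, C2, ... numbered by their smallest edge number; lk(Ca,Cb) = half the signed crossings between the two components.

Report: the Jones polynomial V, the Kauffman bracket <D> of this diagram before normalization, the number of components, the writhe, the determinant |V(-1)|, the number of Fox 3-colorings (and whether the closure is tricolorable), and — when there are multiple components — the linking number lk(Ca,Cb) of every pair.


Jones polynomial: V(x) = x + x^3 - x^4
<D> = -A^-4 + 1 + A^8; writhe +4
components 1, writhe +4 (4 crossings)
3-colorings: 9 of 3^4, det 3 — tricolorable
note: V spans 3 powers of x: at least 3 crossings in any diagram


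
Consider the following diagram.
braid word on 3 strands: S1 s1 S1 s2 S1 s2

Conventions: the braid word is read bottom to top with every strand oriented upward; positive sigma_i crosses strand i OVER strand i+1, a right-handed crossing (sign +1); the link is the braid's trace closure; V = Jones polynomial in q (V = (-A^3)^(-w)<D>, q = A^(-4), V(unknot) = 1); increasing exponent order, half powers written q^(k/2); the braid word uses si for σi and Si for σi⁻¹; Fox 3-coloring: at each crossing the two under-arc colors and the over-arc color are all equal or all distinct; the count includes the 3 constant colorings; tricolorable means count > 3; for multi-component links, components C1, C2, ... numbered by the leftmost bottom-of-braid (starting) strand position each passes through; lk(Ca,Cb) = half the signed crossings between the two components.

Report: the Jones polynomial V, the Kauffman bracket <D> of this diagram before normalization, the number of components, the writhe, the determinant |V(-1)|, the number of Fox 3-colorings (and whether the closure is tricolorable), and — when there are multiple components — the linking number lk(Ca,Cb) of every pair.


V(q) = q^-2 - q^-1 + 1 - q + q^2
bracket: A^-8 - A^-4 + 1 - A^4 + A^8, w = 0
1 component, writhe 0, over 6 crossings
det 5, colorings 3 of 3^6 — not tricolorable
observation: w = 0 (over 6 crossings) is diagram-only; (-A^3)^(0) removes it from V


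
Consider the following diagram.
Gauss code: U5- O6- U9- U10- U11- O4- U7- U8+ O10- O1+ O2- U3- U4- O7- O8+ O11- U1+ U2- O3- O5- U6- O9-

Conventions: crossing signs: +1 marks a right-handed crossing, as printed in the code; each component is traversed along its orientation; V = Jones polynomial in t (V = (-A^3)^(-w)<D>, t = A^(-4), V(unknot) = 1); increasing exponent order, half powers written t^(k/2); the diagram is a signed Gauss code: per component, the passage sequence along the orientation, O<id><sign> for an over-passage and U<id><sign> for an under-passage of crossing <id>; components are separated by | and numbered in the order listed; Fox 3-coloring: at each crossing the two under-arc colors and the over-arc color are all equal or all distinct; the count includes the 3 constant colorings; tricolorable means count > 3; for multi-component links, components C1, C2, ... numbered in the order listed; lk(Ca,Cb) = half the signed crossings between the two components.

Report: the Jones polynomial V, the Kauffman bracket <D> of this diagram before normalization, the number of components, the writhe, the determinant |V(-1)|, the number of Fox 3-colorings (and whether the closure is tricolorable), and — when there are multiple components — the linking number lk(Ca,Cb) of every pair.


Jones polynomial: V(t) = t^-8 - 2t^-7 + t^-6 - 2t^-5 + 2t^-4 + t^-2
<D> = -A^-13 - 2A^-5 + 2A^-1 - A^3 + 2A^7 - A^11; writhe -7
components 1, writhe -7 (11 crossings)
3-colorings: 27 of 3^11, det 9 — tricolorable
note: det 9 = |V(-1)|; divisible by 3, so tricolorable


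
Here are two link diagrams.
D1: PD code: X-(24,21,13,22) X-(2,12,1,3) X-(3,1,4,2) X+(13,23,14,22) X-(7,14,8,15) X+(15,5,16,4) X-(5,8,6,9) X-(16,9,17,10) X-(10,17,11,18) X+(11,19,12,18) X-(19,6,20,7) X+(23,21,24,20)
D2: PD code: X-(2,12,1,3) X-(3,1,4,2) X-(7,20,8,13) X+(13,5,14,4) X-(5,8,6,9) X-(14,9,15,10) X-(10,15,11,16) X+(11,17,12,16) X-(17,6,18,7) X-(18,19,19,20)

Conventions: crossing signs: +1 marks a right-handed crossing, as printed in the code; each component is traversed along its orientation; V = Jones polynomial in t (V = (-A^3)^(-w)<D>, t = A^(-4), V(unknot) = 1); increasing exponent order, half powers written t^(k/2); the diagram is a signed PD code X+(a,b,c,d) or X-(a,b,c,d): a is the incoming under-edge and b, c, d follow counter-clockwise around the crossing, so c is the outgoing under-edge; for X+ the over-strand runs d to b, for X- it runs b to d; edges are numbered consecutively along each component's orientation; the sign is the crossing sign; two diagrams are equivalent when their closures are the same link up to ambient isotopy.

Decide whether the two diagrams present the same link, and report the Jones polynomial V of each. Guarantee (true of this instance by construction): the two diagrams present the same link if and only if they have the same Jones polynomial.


same link: yes
V(D1) = t^-5 + 2t^-3 + t^-1  [12 crossings, <D> = A^-8 + 2 + A^8, w = -4]
D2 (bracket A^-14 + 2A^-6 + A^2; 10 crossings at w = -6): V = t^-5 + 2t^-3 + t^-1
note: one V(t) for all 2 diagrams — one class (guaranteed)


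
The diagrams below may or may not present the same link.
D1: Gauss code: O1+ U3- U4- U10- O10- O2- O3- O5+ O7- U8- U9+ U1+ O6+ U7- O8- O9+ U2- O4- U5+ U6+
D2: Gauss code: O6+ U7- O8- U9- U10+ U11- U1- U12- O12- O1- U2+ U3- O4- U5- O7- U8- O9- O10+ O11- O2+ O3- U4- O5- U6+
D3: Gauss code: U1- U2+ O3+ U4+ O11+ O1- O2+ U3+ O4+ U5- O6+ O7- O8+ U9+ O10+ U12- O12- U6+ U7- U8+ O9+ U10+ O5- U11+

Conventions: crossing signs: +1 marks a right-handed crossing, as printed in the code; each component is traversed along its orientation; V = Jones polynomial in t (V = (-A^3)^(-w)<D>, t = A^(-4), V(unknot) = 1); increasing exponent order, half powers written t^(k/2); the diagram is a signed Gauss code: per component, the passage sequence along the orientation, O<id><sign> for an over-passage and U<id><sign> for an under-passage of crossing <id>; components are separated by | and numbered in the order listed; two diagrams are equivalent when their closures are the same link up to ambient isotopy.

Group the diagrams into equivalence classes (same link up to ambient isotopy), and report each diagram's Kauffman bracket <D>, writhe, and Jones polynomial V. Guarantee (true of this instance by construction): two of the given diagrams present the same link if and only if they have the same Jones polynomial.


equivalence classes: {D1} | {D2} | {D3}
D1 (bracket A^-14 - A^-10 + A^-6 - A^-2 + A^2; 10 crossings at w = -2): V = t^-2 - t^-1 + 1 - t + t^2
D2 (bracket A^-10 + A^-2 - A^2 + A^6 - A^10; 12 crossings at w = -6): V = -t^-7 + t^-6 - t^-5 + t^-4 + t^-2
V(D3) = t^2 + 2t^4 - 2t^5 + t^6 - 2t^7 + t^8  (w +4, c 12, <D> = A^-20 - 2A^-16 + A^-12 - 2A^-8 + 2A^-4 + A^4)
observation: 3 values of V(t) split the 3 diagrams


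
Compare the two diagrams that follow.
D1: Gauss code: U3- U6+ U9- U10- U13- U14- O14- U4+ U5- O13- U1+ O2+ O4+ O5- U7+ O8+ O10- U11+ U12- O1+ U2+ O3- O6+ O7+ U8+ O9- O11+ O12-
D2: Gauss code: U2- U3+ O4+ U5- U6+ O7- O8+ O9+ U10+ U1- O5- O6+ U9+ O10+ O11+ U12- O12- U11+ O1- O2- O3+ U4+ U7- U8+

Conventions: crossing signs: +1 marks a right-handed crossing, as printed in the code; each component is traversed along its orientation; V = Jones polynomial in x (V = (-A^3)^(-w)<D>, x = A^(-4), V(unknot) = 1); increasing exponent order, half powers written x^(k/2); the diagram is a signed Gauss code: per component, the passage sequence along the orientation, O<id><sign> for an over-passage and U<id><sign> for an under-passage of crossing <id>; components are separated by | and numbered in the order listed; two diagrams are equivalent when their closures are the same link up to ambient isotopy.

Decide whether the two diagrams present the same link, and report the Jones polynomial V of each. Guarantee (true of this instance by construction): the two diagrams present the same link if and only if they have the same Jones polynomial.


equivalent: no
D1 (bracket -A^-16 + A^-12 + A^-4; 14 crossings at w = 0): V = x + x^3 - x^4
V(D2) = 1  [12 crossings, <D> = A^6, w = +2]
observation: 2 classes among 2 diagrams; unequal V(x) rules out equality


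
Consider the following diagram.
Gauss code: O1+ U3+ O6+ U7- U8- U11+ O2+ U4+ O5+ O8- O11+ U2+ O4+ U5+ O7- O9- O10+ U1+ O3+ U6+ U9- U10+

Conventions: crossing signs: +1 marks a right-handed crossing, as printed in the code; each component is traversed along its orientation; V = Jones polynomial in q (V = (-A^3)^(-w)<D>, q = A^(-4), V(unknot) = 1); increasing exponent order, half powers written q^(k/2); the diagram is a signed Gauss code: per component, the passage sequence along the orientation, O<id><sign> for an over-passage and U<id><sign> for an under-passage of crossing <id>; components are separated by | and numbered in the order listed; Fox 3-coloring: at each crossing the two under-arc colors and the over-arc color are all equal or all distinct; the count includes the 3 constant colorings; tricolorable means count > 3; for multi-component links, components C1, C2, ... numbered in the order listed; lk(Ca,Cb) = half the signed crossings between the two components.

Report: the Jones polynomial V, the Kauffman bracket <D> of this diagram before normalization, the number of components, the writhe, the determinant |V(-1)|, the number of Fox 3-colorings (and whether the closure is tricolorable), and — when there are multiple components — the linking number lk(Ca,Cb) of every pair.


Jones polynomial: V(q) = q^2 + 2q^4 - 2q^5 + q^6 - 2q^7 + q^8
<D> = -A^-17 + 2A^-13 - A^-9 + 2A^-5 - 2A^-1 - A^7; writhe +5
components 1, writhe +5 (11 crossings)
3-colorings: 27 of 3^11, det 9 — tricolorable
note: V spans 6 powers of q: at least 6 crossings in any diagram


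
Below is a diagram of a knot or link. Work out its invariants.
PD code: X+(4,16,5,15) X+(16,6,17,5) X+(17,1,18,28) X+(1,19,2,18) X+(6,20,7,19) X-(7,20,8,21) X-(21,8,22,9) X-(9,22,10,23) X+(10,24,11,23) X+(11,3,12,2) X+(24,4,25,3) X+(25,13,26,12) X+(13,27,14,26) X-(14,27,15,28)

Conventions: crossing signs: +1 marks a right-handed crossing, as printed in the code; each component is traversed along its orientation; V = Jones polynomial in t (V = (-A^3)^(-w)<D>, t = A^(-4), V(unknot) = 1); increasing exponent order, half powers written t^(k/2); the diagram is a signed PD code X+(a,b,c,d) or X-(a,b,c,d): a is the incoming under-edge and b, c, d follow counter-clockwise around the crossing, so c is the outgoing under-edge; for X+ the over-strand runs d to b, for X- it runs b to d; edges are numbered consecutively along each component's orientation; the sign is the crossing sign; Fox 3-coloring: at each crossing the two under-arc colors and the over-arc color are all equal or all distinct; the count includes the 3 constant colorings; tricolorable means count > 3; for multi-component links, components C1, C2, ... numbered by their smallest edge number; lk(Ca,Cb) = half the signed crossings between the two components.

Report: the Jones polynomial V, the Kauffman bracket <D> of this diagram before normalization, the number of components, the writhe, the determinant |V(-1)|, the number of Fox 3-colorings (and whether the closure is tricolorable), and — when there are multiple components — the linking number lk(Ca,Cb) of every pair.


Jones polynomial: V(t) = t^2 + 2t^4 - 2t^5 + t^6 - 2t^7 + t^8
<D> = A^-14 - 2A^-10 + A^-6 - 2A^-2 + 2A^2 + A^10; writhe +6
components 1, writhe +6 (14 crossings)
3-colorings: 27 of 3^14, det 9 — tricolorable
note: w = +6 shifts under R1 moves; the (-A^3)^(-6) factor cancels that in V


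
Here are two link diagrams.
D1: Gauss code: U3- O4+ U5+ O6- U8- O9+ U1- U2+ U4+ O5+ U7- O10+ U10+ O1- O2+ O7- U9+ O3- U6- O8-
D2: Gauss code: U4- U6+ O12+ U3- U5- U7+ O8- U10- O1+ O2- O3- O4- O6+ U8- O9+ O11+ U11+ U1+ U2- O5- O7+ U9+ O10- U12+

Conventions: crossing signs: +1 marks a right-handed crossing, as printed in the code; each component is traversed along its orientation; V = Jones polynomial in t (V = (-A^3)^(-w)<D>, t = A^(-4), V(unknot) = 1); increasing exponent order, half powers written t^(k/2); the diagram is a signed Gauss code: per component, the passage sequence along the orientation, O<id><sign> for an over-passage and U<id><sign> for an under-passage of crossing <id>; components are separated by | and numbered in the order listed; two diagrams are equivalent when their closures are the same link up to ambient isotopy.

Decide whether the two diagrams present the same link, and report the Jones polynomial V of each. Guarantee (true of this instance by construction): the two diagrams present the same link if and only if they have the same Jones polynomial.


same link: no
V(D1) = -t^-3 + 2t^-2 - 2t^-1 + 3 - 2t + 2t^2 - t^3  [10 crossings, <D> = -A^-12 + 2A^-8 - 2A^-4 + 3 - 2A^4 + 2A^8 - A^12, w = 0]
D2 (bracket A^4 + A^12 - A^16; 12 crossings at w = 0): V = -t^-4 + t^-3 + t^-1
note: comparing 2 Jones polynomials yields 2 groups


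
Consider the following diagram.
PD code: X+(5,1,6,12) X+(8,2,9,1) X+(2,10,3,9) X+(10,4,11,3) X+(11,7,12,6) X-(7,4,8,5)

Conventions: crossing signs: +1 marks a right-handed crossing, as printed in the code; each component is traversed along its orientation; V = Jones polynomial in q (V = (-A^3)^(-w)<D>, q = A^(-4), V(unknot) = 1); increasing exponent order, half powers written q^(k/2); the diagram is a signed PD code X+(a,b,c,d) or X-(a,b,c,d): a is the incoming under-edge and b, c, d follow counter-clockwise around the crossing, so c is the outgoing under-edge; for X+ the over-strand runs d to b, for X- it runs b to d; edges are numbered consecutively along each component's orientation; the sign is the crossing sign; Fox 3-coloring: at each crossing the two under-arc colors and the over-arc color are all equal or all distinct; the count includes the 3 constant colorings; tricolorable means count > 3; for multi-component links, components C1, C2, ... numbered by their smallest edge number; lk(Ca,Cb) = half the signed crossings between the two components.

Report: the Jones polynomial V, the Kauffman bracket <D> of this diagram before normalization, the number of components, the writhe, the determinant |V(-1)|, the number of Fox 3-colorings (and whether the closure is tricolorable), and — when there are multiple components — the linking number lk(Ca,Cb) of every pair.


V(q) = q - q^2 + 2q^3 - q^4 + q^5 - q^6
bracket: -A^-12 + A^-8 - A^-4 + 2 - A^4 + A^8, w = +4
1 component, writhe +4, over 6 crossings
det 7, colorings 3 of 3^6 — not tricolorable
observation: the span of V is 5, forcing >= 5 crossings in any diagram


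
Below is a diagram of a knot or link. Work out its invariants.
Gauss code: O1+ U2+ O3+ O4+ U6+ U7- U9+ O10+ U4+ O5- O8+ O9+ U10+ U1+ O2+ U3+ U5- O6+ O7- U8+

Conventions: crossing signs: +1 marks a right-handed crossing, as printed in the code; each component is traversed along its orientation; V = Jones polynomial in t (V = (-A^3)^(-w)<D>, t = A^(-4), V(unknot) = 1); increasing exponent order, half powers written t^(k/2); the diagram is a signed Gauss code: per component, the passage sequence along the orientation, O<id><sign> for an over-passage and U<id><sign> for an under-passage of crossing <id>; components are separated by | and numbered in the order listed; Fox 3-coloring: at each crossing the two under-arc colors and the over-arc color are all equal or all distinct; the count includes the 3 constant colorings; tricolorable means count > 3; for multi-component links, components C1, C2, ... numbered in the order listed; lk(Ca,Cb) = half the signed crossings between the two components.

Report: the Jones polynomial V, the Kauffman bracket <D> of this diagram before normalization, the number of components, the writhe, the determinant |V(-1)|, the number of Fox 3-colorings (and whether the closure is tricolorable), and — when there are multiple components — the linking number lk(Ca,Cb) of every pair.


V = t^2 + 2t^4 - 2t^5 + t^6 - 2t^7 + t^8
<D> = A^-14 - 2A^-10 + A^-6 - 2A^-2 + 2A^2 + A^10 (w = +6)
1 component over 10 crossings, w = +6
27 Fox colorings among 3^10, |V(-1)| = 9: tricolorable
why: det 9 = |V(-1)|; divisible by 3, so tricolorable


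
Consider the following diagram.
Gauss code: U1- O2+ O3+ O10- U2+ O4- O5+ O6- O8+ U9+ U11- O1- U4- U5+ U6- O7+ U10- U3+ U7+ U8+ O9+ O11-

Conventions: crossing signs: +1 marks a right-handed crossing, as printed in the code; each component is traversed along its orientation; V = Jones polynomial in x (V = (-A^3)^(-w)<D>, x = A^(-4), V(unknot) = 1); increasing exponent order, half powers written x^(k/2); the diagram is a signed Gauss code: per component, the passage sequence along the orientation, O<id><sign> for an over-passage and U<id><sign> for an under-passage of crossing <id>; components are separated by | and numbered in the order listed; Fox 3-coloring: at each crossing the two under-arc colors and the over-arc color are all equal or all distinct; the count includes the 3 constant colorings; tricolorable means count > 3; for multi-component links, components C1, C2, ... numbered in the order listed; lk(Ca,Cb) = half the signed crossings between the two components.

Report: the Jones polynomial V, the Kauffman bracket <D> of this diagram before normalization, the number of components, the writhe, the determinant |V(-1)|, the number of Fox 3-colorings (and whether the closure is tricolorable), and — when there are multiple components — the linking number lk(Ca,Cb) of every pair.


V = 1
<D> = -A^3 (w = +1)
1 component over 11 crossings, w = +1
3 Fox colorings among 3^11, |V(-1)| = 1: not tricolorable
why: w = +1 shifts under R1 moves; the (-A^3)^(-1) factor cancels that in V


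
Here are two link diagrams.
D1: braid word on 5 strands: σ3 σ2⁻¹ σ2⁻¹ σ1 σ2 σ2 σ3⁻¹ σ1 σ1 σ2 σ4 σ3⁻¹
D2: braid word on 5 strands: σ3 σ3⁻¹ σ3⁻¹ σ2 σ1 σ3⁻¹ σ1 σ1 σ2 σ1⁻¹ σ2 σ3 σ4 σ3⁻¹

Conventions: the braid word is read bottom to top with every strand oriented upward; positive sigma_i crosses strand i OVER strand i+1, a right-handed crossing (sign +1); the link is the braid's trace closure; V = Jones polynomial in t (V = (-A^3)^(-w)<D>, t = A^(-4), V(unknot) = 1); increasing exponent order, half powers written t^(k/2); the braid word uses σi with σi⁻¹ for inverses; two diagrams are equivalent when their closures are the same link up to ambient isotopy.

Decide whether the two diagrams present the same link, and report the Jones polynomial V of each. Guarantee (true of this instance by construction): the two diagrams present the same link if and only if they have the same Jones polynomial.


equivalent: no
D1 (bracket -A^-12 + A^-8 - A^-4 + 2 - A^4 + A^8; 12 crossings at w = +4): V = t - t^2 + 2t^3 - t^4 + t^5 - t^6
V(D2) = t^-1 - 2 + 4t - 5t^2 + 6t^3 - 5t^4 + 4t^5 - 3t^6 + t^7  (w +4, c 14, <D> = A^-16 - 3A^-12 + 4A^-8 - 5A^-4 + 6 - 5A^4 + 4A^8 - 2A^12 + A^16)
key observation: comparing 2 Jones polynomials yields 2 groups


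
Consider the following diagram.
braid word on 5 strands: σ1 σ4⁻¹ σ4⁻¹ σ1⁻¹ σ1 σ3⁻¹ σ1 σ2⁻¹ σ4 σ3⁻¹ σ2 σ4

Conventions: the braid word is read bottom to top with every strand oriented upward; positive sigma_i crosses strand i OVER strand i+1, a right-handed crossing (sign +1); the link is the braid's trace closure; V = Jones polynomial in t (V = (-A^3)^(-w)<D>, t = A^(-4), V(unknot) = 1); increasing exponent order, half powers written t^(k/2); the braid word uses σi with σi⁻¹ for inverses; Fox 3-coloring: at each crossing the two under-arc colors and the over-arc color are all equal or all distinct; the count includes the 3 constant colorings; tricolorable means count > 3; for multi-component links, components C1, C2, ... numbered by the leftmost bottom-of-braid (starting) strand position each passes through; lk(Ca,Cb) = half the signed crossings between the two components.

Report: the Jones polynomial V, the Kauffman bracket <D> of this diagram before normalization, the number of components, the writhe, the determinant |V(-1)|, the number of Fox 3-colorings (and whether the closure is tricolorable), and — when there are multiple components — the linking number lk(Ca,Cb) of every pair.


V = 1 + t + t^2 + t^3
<D> = A^-12 + A^-8 + A^-4 + 1 (w = 0)
3 components over 12 crossings, w = 0
lk(C1,C2): +1
lk(C1,C3) = 0
linking number lk(C2,C3) = 0
9 Fox colorings among 3^12, |V(-1)| = 0: tricolorable
why: w = 0 shifts under R1 moves; the (-A^3)^(0) factor cancels that in V
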